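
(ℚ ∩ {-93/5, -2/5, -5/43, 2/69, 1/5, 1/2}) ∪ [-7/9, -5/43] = {-93/5, 2/69, 1/5, 1/2} ∪ [-7/9, -5/43]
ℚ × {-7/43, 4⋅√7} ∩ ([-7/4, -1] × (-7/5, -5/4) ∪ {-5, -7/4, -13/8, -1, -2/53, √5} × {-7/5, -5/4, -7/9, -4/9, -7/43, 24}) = {-5, -7/4, -13/8, -1, -2/53} × {-7/43}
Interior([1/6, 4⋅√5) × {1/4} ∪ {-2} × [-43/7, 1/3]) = ∅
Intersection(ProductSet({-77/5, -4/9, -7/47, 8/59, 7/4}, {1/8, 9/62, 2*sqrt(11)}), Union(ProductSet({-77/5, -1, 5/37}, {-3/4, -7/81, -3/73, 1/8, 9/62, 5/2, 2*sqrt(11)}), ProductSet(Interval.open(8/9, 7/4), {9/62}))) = ProductSet({-77/5}, {1/8, 9/62, 2*sqrt(11)})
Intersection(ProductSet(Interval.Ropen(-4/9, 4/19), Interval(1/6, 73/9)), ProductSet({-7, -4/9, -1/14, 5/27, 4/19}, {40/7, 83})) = ProductSet({-4/9, -1/14, 5/27}, {40/7})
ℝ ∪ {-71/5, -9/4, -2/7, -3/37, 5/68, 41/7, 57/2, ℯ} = ℝ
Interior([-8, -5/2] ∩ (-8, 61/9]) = (-8, -5/2)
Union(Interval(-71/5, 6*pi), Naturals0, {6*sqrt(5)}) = Union(Interval(-71/5, 6*pi), Naturals0)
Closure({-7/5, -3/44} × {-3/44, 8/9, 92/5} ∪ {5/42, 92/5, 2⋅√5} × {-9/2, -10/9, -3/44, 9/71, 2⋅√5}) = ({-7/5, -3/44} × {-3/44, 8/9, 92/5}) ∪ ({5/42, 92/5, 2⋅√5} × {-9/2, -10/9, -3/44, 9/71, 2⋅√5})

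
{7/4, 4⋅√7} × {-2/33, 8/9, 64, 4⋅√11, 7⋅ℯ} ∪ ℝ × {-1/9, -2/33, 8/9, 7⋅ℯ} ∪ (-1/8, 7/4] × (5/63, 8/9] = (ℝ × {-1/9, -2/33, 8/9, 7⋅ℯ}) ∪ ((-1/8, 7/4] × (5/63, 8/9]) ∪ ({7/4, 4⋅√7} × {-2/33, 8/9, 64, 4⋅√11, 7⋅ℯ})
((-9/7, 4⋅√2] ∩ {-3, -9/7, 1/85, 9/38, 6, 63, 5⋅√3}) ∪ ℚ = ℚ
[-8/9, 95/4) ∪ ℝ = (-∞, ∞)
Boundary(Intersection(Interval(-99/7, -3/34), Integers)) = Range(-14, 0, 1)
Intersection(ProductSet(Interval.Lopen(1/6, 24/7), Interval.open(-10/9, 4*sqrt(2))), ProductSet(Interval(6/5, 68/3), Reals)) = ProductSet(Interval(6/5, 24/7), Interval.open(-10/9, 4*sqrt(2)))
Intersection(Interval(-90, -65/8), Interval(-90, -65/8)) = Interval(-90, -65/8)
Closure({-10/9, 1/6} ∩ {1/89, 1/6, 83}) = {1/6}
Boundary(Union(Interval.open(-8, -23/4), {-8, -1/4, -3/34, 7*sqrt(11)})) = {-8, -23/4, -1/4, -3/34, 7*sqrt(11)}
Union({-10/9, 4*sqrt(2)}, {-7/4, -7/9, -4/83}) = {-7/4, -10/9, -7/9, -4/83, 4*sqrt(2)}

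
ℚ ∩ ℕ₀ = ℕ₀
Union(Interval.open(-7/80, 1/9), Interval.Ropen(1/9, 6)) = Interval.open(-7/80, 6)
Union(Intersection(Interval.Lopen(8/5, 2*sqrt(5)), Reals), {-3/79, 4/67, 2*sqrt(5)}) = Union({-3/79, 4/67}, Interval.Lopen(8/5, 2*sqrt(5)))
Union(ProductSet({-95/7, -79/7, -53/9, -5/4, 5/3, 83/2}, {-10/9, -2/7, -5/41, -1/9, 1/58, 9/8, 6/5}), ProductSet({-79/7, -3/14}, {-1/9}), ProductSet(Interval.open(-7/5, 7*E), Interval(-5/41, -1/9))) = Union(ProductSet({-79/7, -3/14}, {-1/9}), ProductSet({-95/7, -79/7, -53/9, -5/4, 5/3, 83/2}, {-10/9, -2/7, -5/41, -1/9, 1/58, 9/8, 6/5}), ProductSet(Interval.open(-7/5, 7*E), Interval(-5/41, -1/9)))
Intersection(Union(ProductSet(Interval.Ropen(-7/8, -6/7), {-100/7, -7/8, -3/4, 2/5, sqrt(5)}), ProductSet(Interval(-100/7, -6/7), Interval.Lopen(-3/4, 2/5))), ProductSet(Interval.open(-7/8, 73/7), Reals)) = Union(ProductSet(Interval.Lopen(-7/8, -6/7), Interval.Lopen(-3/4, 2/5)), ProductSet(Interval.open(-7/8, -6/7), {-100/7, -7/8, -3/4, 2/5, sqrt(5)}))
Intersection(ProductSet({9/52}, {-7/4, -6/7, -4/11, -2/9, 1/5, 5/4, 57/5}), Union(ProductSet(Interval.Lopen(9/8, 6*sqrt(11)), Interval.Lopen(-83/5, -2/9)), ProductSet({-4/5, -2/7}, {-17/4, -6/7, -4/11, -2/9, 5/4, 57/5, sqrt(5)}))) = EmptySet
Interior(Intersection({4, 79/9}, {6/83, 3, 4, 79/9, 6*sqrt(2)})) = EmptySet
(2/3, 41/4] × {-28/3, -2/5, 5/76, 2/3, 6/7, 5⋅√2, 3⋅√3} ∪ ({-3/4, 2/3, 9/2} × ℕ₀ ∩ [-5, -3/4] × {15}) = ({-3/4} × {15}) ∪ ((2/3, 41/4] × {-28/3, -2/5, 5/76, 2/3, 6/7, 5⋅√2, 3⋅√3})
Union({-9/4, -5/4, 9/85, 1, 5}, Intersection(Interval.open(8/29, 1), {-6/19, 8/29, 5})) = {-9/4, -5/4, 9/85, 1, 5}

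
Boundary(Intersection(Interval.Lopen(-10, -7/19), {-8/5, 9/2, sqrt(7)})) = {-8/5}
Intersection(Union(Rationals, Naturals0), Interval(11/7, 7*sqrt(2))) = Intersection(Interval(11/7, 7*sqrt(2)), Rationals)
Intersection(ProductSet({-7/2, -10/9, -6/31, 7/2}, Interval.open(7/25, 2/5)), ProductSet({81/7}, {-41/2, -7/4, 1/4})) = EmptySet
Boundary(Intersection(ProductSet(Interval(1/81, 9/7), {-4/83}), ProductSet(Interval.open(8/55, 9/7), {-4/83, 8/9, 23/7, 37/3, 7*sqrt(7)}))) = ProductSet(Interval(8/55, 9/7), {-4/83})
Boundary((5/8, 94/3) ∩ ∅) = ∅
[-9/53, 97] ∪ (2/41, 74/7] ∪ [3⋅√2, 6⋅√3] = [-9/53, 97]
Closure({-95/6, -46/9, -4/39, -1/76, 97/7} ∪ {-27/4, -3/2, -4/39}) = {-95/6, -27/4, -46/9, -3/2, -4/39, -1/76, 97/7}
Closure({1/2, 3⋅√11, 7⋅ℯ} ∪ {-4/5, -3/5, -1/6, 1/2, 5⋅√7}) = {-4/5, -3/5, -1/6, 1/2, 3⋅√11, 5⋅√7, 7⋅ℯ}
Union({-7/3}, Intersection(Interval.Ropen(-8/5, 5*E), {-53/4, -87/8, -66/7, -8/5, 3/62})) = {-7/3, -8/5, 3/62}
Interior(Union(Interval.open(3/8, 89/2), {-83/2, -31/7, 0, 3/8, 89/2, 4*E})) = Interval.open(3/8, 89/2)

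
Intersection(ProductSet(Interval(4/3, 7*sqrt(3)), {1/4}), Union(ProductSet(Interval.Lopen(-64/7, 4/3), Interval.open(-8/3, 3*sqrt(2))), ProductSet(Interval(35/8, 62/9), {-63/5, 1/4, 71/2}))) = ProductSet(Union({4/3}, Interval(35/8, 62/9)), {1/4})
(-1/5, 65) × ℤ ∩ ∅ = ∅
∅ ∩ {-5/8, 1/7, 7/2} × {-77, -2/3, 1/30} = ∅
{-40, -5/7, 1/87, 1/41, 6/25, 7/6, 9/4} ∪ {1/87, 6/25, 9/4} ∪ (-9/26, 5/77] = {-40, -5/7, 6/25, 7/6, 9/4} ∪ (-9/26, 5/77]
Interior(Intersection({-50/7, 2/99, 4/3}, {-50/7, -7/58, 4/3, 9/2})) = EmptySet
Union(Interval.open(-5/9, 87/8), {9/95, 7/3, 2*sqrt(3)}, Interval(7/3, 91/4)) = Interval.Lopen(-5/9, 91/4)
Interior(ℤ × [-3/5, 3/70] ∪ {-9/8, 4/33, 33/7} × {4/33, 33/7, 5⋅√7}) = ∅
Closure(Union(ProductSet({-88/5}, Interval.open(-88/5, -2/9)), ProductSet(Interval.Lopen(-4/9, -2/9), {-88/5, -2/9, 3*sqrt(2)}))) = Union(ProductSet({-88/5}, Interval(-88/5, -2/9)), ProductSet(Interval(-4/9, -2/9), {-88/5, -2/9, 3*sqrt(2)}))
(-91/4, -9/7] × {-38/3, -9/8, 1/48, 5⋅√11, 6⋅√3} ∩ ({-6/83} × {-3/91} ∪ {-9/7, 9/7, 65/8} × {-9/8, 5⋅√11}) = {-9/7} × {-9/8, 5⋅√11}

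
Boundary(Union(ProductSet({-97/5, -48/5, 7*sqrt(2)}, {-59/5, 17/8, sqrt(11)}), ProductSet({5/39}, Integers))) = Union(ProductSet({5/39}, Integers), ProductSet({-97/5, -48/5, 7*sqrt(2)}, {-59/5, 17/8, sqrt(11)}))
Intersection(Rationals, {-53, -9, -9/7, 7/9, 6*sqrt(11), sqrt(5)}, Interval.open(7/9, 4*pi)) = EmptySet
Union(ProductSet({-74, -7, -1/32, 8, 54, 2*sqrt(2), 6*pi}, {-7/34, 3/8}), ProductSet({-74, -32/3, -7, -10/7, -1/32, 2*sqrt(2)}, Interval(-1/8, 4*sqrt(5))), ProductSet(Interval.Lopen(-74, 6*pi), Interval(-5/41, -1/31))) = Union(ProductSet({-74, -32/3, -7, -10/7, -1/32, 2*sqrt(2)}, Interval(-1/8, 4*sqrt(5))), ProductSet({-74, -7, -1/32, 8, 54, 2*sqrt(2), 6*pi}, {-7/34, 3/8}), ProductSet(Interval.Lopen(-74, 6*pi), Interval(-5/41, -1/31)))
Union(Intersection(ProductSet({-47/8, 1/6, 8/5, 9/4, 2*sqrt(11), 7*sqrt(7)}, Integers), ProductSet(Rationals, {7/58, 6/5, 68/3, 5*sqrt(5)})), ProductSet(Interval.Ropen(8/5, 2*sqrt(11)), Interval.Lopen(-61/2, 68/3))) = ProductSet(Interval.Ropen(8/5, 2*sqrt(11)), Interval.Lopen(-61/2, 68/3))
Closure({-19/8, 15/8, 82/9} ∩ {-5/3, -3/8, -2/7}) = ∅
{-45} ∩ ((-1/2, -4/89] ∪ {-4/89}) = ∅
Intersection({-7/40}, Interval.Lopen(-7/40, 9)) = EmptySet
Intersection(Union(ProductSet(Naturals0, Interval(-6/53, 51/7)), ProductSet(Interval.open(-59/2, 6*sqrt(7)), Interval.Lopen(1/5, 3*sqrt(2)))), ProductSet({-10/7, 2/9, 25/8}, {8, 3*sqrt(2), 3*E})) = ProductSet({-10/7, 2/9, 25/8}, {3*sqrt(2)})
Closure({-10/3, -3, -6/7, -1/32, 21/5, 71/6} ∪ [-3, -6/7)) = {-10/3, -1/32, 21/5, 71/6} ∪ [-3, -6/7]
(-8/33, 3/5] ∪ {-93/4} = {-93/4} ∪ (-8/33, 3/5]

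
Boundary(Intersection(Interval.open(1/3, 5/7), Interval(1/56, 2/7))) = EmptySet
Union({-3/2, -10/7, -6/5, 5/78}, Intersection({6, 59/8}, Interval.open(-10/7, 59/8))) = {-3/2, -10/7, -6/5, 5/78, 6}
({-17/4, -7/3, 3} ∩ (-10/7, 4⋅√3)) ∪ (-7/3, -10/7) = (-7/3, -10/7) ∪ {3}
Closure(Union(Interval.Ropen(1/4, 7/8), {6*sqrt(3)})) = Union({6*sqrt(3)}, Interval(1/4, 7/8))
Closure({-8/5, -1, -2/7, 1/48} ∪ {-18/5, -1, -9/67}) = {-18/5, -8/5, -1, -2/7, -9/67, 1/48}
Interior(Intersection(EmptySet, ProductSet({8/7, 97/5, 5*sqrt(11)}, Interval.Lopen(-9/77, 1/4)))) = EmptySet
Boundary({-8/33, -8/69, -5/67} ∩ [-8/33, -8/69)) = {-8/33}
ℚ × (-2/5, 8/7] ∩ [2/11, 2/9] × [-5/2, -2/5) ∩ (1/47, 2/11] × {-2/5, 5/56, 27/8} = ∅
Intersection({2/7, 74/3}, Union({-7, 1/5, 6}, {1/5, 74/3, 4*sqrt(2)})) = {74/3}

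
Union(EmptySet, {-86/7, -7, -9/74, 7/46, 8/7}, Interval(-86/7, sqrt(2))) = Interval(-86/7, sqrt(2))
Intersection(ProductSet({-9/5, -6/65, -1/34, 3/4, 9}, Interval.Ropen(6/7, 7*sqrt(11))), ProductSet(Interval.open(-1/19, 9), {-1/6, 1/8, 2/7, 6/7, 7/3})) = ProductSet({-1/34, 3/4}, {6/7, 7/3})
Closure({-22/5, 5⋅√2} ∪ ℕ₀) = {-22/5, 5⋅√2} ∪ ℕ₀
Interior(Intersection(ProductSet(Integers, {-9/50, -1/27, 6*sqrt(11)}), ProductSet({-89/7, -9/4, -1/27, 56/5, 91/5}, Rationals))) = EmptySet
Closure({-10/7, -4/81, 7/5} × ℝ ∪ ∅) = {-10/7, -4/81, 7/5} × ℝ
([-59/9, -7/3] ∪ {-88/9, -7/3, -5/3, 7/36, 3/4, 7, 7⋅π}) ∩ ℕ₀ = {7}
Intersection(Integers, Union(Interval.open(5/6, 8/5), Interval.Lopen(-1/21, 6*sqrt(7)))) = Range(0, 16, 1)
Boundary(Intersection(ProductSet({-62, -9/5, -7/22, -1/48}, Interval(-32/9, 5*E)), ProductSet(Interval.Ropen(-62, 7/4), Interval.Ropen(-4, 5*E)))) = ProductSet({-62, -9/5, -7/22, -1/48}, Interval(-32/9, 5*E))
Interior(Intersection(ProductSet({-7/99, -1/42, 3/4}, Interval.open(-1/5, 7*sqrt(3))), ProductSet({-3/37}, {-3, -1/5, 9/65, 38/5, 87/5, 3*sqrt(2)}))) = EmptySet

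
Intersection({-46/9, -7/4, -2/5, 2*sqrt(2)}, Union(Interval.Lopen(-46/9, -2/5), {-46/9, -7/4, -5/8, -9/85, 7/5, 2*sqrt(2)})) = {-46/9, -7/4, -2/5, 2*sqrt(2)}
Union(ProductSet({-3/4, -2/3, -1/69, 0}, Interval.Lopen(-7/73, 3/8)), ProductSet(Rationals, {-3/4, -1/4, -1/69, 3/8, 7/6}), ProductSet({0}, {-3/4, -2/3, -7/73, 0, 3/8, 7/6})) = Union(ProductSet({0}, {-3/4, -2/3, -7/73, 0, 3/8, 7/6}), ProductSet({-3/4, -2/3, -1/69, 0}, Interval.Lopen(-7/73, 3/8)), ProductSet(Rationals, {-3/4, -1/4, -1/69, 3/8, 7/6}))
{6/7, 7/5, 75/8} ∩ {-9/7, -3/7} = ∅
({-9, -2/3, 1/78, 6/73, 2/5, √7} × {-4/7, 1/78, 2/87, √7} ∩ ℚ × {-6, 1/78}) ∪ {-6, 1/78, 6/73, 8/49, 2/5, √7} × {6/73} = ({-9, -2/3, 1/78, 6/73, 2/5} × {1/78}) ∪ ({-6, 1/78, 6/73, 8/49, 2/5, √7} × {6/73})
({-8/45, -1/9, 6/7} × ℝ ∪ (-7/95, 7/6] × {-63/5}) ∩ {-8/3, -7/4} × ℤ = ∅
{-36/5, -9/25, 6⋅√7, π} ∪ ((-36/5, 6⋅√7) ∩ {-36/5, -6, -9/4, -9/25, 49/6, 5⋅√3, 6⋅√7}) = {-36/5, -6, -9/4, -9/25, 49/6, 5⋅√3, 6⋅√7, π}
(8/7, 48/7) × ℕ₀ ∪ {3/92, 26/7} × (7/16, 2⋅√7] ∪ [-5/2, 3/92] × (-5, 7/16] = ((8/7, 48/7) × ℕ₀) ∪ ([-5/2, 3/92] × (-5, 7/16]) ∪ ({3/92, 26/7} × (7/16, 2⋅√7])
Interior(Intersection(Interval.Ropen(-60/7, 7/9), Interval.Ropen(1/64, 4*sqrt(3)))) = Interval.open(1/64, 7/9)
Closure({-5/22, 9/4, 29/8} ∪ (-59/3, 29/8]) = [-59/3, 29/8]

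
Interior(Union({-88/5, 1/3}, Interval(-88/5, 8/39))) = Interval.open(-88/5, 8/39)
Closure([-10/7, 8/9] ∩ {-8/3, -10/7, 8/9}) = {-10/7, 8/9}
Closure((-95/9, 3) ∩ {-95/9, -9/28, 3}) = {-9/28}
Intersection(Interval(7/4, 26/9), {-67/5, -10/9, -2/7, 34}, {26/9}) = EmptySet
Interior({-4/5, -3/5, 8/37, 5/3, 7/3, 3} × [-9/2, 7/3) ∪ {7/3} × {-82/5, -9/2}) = ∅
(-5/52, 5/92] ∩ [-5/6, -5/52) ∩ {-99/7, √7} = ∅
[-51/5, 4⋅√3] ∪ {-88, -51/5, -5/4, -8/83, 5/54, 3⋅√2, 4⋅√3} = {-88} ∪ [-51/5, 4⋅√3]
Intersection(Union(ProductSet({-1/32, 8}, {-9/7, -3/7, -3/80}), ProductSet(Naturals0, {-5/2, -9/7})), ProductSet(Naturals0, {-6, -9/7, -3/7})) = Union(ProductSet({8}, {-9/7, -3/7}), ProductSet(Naturals0, {-9/7}))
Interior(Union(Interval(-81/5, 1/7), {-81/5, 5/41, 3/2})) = Interval.open(-81/5, 1/7)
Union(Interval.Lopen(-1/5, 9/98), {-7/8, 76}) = Union({-7/8, 76}, Interval.Lopen(-1/5, 9/98))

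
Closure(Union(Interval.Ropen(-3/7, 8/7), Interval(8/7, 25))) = Interval(-3/7, 25)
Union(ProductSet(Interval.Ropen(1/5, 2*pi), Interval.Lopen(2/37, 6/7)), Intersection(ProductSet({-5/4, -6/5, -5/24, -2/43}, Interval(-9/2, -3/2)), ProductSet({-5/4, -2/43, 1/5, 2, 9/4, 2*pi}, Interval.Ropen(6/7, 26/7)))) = ProductSet(Interval.Ropen(1/5, 2*pi), Interval.Lopen(2/37, 6/7))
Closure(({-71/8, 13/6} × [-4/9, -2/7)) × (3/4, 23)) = ({-71/8, 13/6} × [-4/9, -2/7]) × [3/4, 23]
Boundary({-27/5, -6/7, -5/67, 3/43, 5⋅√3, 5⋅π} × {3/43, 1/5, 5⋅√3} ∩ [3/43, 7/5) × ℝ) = {3/43} × {3/43, 1/5, 5⋅√3}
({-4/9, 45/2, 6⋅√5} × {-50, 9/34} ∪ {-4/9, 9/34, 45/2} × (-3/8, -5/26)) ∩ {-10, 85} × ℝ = ∅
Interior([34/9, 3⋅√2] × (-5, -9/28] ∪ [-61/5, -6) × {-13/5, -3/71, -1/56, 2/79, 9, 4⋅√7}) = (34/9, 3⋅√2) × (-5, -9/28)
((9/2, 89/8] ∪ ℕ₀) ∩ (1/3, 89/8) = {1, 2, …, 11} ∪ (9/2, 89/8)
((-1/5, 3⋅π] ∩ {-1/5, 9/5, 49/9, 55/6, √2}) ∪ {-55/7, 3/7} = {-55/7, 3/7, 9/5, 49/9, 55/6, √2}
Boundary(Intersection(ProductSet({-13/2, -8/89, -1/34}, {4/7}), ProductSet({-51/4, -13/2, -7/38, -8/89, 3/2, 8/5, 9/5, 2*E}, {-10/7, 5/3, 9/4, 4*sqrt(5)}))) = EmptySet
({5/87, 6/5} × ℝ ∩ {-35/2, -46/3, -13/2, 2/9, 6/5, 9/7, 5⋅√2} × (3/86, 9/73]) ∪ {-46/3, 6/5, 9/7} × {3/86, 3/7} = ({6/5} × (3/86, 9/73]) ∪ ({-46/3, 6/5, 9/7} × {3/86, 3/7})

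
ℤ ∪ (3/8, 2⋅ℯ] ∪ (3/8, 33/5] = ℤ ∪ (3/8, 33/5]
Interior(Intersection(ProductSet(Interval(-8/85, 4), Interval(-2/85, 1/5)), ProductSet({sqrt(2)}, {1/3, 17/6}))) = EmptySet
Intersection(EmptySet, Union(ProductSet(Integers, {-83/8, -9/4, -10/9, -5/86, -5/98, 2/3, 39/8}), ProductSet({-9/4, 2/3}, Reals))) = EmptySet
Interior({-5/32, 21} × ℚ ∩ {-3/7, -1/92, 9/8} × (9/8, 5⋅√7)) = ∅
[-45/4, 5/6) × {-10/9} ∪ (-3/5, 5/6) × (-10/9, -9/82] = ([-45/4, 5/6) × {-10/9}) ∪ ((-3/5, 5/6) × (-10/9, -9/82])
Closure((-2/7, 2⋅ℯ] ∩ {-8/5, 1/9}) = {1/9}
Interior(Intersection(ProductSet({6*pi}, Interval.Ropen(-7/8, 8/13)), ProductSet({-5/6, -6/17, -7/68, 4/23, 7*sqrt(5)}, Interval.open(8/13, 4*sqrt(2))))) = EmptySet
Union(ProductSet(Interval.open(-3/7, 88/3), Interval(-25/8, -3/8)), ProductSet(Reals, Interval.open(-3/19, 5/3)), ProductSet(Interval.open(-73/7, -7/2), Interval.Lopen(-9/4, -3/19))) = Union(ProductSet(Interval.open(-73/7, -7/2), Interval.Lopen(-9/4, -3/19)), ProductSet(Interval.open(-3/7, 88/3), Interval(-25/8, -3/8)), ProductSet(Reals, Interval.open(-3/19, 5/3)))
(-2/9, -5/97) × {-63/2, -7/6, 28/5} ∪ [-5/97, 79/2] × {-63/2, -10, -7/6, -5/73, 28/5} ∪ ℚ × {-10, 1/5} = (ℚ × {-10, 1/5}) ∪ ((-2/9, -5/97) × {-63/2, -7/6, 28/5}) ∪ ([-5/97, 79/2] × {-63/2, -10, -7/6, -5/73, 28/5})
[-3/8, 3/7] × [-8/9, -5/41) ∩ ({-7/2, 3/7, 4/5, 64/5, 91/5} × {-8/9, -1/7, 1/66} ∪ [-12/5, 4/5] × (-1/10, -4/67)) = {3/7} × {-8/9, -1/7}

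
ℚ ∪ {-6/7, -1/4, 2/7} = ℚ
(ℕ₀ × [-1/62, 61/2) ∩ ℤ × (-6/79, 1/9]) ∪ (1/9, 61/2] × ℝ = ((1/9, 61/2] × ℝ) ∪ (ℕ₀ × [-1/62, 1/9])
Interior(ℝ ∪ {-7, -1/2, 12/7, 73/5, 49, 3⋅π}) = ℝ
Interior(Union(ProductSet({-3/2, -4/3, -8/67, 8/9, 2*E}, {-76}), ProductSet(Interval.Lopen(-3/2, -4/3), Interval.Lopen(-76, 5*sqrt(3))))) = ProductSet(Interval.open(-3/2, -4/3), Interval.open(-76, 5*sqrt(3)))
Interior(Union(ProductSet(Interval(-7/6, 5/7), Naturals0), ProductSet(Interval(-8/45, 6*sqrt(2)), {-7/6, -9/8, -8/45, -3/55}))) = EmptySet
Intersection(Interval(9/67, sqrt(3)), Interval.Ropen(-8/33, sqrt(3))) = Interval.Ropen(9/67, sqrt(3))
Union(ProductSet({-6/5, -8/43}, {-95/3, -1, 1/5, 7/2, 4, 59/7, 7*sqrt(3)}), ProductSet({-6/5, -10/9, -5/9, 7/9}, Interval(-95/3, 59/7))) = Union(ProductSet({-6/5, -8/43}, {-95/3, -1, 1/5, 7/2, 4, 59/7, 7*sqrt(3)}), ProductSet({-6/5, -10/9, -5/9, 7/9}, Interval(-95/3, 59/7)))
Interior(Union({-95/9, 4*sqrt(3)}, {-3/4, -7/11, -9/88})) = EmptySet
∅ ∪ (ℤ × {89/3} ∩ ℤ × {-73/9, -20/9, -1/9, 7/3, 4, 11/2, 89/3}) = ℤ × {89/3}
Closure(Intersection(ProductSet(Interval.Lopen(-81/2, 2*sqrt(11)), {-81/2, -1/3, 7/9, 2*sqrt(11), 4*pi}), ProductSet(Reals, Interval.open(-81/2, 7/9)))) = ProductSet(Interval(-81/2, 2*sqrt(11)), {-1/3})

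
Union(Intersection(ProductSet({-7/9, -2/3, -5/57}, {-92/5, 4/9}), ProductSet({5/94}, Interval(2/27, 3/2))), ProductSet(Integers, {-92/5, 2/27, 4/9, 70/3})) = ProductSet(Integers, {-92/5, 2/27, 4/9, 70/3})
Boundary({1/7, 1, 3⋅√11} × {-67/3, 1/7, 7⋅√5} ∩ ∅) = ∅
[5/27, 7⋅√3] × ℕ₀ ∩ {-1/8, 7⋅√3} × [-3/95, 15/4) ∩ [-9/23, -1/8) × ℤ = ∅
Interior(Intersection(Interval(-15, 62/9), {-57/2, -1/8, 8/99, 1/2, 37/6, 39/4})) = EmptySet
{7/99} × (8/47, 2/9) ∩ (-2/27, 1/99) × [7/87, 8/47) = ∅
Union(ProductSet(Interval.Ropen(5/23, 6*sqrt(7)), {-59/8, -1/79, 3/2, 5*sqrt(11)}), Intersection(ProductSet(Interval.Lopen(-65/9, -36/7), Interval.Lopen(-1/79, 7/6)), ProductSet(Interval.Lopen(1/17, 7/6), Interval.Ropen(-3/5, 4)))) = ProductSet(Interval.Ropen(5/23, 6*sqrt(7)), {-59/8, -1/79, 3/2, 5*sqrt(11)})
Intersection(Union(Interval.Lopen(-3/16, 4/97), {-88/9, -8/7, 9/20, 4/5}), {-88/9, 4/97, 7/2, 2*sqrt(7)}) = {-88/9, 4/97}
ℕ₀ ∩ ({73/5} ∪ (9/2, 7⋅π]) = {5, 6, …, 21}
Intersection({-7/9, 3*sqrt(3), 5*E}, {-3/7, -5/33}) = EmptySet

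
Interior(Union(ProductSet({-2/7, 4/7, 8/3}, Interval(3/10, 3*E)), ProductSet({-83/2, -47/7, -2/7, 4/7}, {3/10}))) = EmptySet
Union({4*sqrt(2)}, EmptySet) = {4*sqrt(2)}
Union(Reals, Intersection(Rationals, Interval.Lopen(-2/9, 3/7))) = Union(Intersection(Interval.Lopen(-2/9, 3/7), Rationals), Reals)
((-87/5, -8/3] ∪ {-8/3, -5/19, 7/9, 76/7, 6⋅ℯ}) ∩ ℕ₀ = ∅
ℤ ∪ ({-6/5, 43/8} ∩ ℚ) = ℤ ∪ {-6/5, 43/8}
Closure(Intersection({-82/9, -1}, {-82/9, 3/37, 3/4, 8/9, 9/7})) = {-82/9}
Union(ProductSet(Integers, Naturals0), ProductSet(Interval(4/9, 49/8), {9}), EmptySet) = Union(ProductSet(Integers, Naturals0), ProductSet(Interval(4/9, 49/8), {9}))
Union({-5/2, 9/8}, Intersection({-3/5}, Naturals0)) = {-5/2, 9/8}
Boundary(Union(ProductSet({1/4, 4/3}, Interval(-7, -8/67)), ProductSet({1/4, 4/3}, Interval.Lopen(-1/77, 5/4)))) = ProductSet({1/4, 4/3}, Union(Interval(-7, -8/67), Interval(-1/77, 5/4)))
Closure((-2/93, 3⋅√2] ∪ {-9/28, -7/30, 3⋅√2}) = {-9/28, -7/30} ∪ [-2/93, 3⋅√2]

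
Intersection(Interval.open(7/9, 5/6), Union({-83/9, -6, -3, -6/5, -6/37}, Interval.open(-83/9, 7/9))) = EmptySet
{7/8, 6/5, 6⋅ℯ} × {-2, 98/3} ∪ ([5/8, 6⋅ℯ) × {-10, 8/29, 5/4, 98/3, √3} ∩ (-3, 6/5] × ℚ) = ({7/8, 6/5, 6⋅ℯ} × {-2, 98/3}) ∪ ([5/8, 6/5] × {-10, 8/29, 5/4, 98/3})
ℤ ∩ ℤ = ℤ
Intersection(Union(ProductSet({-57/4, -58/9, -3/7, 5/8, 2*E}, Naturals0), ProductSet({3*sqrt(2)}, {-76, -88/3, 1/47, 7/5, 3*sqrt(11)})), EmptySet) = EmptySet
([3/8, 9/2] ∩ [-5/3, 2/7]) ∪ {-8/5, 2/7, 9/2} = {-8/5, 2/7, 9/2}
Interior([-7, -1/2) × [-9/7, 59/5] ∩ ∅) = ∅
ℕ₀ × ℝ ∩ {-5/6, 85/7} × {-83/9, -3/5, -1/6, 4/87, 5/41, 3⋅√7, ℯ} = ∅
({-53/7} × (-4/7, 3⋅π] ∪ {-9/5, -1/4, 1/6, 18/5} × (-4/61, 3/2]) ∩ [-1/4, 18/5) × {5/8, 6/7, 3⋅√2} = {-1/4, 1/6} × {5/8, 6/7}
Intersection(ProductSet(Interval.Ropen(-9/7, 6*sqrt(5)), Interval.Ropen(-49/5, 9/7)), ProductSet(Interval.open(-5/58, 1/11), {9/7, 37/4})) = EmptySet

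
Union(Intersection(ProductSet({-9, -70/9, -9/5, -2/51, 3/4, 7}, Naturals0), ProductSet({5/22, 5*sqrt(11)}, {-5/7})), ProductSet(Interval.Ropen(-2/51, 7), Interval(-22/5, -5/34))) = ProductSet(Interval.Ropen(-2/51, 7), Interval(-22/5, -5/34))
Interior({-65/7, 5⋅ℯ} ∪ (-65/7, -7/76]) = (-65/7, -7/76)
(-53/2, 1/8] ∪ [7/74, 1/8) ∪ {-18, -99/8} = (-53/2, 1/8]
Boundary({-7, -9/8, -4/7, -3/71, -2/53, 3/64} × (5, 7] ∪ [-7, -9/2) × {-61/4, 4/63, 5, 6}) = ([-7, -9/2] × {-61/4, 4/63, 5, 6}) ∪ ({-7, -9/8, -4/7, -3/71, -2/53, 3/64} × [5, 7])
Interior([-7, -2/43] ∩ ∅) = ∅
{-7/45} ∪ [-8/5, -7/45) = [-8/5, -7/45]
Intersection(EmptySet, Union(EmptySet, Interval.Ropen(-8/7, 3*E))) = EmptySet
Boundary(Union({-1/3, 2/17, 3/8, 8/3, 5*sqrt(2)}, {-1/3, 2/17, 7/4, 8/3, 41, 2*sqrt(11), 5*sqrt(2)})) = {-1/3, 2/17, 3/8, 7/4, 8/3, 41, 2*sqrt(11), 5*sqrt(2)}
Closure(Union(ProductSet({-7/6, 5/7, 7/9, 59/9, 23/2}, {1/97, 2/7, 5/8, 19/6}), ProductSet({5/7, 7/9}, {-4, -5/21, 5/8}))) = Union(ProductSet({5/7, 7/9}, {-4, -5/21, 5/8}), ProductSet({-7/6, 5/7, 7/9, 59/9, 23/2}, {1/97, 2/7, 5/8, 19/6}))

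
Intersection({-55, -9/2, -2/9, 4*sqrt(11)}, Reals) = {-55, -9/2, -2/9, 4*sqrt(11)}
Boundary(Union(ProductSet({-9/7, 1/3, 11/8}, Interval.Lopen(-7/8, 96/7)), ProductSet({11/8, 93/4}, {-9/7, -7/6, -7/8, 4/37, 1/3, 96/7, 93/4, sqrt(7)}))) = Union(ProductSet({11/8, 93/4}, {-9/7, -7/6, -7/8, 4/37, 1/3, 96/7, 93/4, sqrt(7)}), ProductSet({-9/7, 1/3, 11/8}, Interval(-7/8, 96/7)))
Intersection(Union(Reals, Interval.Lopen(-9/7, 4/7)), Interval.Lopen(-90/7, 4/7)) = Interval.Lopen(-90/7, 4/7)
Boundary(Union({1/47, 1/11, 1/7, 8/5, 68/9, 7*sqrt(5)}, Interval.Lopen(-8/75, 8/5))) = {-8/75, 8/5, 68/9, 7*sqrt(5)}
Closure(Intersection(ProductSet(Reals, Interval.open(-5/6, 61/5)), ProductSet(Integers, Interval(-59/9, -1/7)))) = ProductSet(Integers, Interval(-5/6, -1/7))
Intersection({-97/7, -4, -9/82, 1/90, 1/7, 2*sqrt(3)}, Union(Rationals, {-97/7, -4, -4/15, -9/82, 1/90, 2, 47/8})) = {-97/7, -4, -9/82, 1/90, 1/7}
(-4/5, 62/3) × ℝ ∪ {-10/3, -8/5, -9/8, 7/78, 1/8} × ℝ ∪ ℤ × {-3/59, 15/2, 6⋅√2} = (ℤ × {-3/59, 15/2, 6⋅√2}) ∪ (({-10/3, -8/5, -9/8} ∪ (-4/5, 62/3)) × ℝ)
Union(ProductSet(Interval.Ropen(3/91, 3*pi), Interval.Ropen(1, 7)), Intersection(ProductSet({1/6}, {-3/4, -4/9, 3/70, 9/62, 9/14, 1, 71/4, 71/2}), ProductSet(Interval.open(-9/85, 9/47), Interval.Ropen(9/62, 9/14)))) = Union(ProductSet({1/6}, {9/62}), ProductSet(Interval.Ropen(3/91, 3*pi), Interval.Ropen(1, 7)))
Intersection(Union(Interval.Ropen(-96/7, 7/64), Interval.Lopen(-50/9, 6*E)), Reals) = Interval(-96/7, 6*E)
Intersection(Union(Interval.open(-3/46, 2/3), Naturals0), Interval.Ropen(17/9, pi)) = Range(2, 4, 1)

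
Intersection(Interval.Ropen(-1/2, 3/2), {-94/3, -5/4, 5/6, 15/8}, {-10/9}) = EmptySet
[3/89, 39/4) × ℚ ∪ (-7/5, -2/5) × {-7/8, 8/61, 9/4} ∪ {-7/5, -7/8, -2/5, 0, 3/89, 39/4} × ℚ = ((-7/5, -2/5) × {-7/8, 8/61, 9/4}) ∪ (({-7/5, -7/8, -2/5, 0} ∪ [3/89, 39/4]) × ℚ)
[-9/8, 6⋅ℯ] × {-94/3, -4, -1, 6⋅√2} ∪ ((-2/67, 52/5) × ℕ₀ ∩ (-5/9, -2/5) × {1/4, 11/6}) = [-9/8, 6⋅ℯ] × {-94/3, -4, -1, 6⋅√2}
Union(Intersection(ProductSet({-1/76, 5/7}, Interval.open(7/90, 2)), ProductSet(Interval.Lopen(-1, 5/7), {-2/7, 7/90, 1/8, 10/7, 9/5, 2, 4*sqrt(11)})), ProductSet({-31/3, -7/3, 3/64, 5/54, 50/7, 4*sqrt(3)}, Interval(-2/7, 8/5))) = Union(ProductSet({-1/76, 5/7}, {1/8, 10/7, 9/5}), ProductSet({-31/3, -7/3, 3/64, 5/54, 50/7, 4*sqrt(3)}, Interval(-2/7, 8/5)))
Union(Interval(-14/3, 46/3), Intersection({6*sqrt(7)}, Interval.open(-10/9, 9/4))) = Interval(-14/3, 46/3)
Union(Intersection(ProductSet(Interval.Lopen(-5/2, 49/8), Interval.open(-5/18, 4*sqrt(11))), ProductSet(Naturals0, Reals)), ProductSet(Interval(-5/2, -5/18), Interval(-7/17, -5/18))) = Union(ProductSet(Interval(-5/2, -5/18), Interval(-7/17, -5/18)), ProductSet(Range(0, 7, 1), Interval.open(-5/18, 4*sqrt(11))))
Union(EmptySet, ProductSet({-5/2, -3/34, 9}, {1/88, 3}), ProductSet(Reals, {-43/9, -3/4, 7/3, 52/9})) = Union(ProductSet({-5/2, -3/34, 9}, {1/88, 3}), ProductSet(Reals, {-43/9, -3/4, 7/3, 52/9}))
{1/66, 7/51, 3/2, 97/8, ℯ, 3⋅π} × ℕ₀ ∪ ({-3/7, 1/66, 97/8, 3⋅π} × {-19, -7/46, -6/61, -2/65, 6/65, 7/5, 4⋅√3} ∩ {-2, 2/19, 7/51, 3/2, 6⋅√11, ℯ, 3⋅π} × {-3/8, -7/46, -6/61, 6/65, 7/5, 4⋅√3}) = ({1/66, 7/51, 3/2, 97/8, ℯ, 3⋅π} × ℕ₀) ∪ ({3⋅π} × {-7/46, -6/61, 6/65, 7/5, 4⋅√3})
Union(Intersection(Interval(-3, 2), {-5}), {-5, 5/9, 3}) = {-5, 5/9, 3}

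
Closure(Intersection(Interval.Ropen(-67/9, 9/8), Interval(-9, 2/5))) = Interval(-67/9, 2/5)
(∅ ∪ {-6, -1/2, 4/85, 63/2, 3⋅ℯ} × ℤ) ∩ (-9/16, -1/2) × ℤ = ∅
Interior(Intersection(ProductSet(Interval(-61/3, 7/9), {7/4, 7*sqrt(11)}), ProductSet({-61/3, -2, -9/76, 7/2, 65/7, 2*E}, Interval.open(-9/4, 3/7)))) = EmptySet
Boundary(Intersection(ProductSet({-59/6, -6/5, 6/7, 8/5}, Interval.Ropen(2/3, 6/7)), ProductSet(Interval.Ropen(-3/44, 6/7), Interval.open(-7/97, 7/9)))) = EmptySet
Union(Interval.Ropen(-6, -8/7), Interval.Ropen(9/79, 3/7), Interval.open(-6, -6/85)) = Union(Interval.Ropen(-6, -6/85), Interval.Ropen(9/79, 3/7))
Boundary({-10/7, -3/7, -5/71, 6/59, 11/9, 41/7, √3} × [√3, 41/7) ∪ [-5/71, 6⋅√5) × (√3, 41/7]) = ({-10/7, -3/7, -5/71, 6⋅√5} × [√3, 41/7]) ∪ (({-10/7, -3/7} ∪ [-5/71, 6⋅√5]) × {41/7, √3})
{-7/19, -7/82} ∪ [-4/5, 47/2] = [-4/5, 47/2]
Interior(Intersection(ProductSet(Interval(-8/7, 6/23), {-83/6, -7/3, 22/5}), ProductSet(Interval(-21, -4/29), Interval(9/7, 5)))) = EmptySet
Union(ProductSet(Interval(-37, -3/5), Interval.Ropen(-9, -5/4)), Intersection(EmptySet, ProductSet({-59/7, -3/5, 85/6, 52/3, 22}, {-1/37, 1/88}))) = ProductSet(Interval(-37, -3/5), Interval.Ropen(-9, -5/4))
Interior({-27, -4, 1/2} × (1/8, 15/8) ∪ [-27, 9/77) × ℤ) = ∅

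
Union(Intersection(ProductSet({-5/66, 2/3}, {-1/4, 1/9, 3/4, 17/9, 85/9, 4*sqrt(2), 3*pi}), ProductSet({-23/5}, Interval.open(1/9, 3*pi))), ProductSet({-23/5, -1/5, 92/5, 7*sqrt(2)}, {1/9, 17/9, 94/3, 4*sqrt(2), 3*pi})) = ProductSet({-23/5, -1/5, 92/5, 7*sqrt(2)}, {1/9, 17/9, 94/3, 4*sqrt(2), 3*pi})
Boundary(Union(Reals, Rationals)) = EmptySet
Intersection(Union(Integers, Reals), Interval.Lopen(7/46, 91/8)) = Interval.Lopen(7/46, 91/8)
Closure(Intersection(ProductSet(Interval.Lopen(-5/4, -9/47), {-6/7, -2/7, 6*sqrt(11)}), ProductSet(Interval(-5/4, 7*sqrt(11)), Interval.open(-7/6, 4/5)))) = ProductSet(Interval(-5/4, -9/47), {-6/7, -2/7})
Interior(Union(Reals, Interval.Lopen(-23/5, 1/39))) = Interval(-oo, oo)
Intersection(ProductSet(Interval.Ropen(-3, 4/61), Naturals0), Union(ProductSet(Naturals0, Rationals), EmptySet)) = ProductSet(Range(0, 1, 1), Naturals0)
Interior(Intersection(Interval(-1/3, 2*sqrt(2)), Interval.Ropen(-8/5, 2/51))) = Interval.open(-1/3, 2/51)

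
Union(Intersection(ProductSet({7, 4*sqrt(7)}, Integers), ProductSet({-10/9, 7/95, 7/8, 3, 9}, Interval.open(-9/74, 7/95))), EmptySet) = EmptySet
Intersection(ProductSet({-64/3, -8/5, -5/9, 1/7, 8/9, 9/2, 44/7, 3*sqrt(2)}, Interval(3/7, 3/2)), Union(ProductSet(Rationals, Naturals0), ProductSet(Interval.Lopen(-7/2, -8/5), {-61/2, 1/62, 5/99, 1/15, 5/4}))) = Union(ProductSet({-8/5}, {5/4}), ProductSet({-64/3, -8/5, -5/9, 1/7, 8/9, 9/2, 44/7}, Range(1, 2, 1)))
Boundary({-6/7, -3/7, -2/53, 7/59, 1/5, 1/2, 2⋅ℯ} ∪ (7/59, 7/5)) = {-6/7, -3/7, -2/53, 7/59, 7/5, 2⋅ℯ}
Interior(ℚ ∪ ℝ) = ℝ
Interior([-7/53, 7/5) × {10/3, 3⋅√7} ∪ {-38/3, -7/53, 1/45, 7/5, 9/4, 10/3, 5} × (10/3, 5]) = ∅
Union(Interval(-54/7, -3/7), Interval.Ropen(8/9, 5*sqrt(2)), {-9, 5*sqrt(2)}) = Union({-9}, Interval(-54/7, -3/7), Interval(8/9, 5*sqrt(2)))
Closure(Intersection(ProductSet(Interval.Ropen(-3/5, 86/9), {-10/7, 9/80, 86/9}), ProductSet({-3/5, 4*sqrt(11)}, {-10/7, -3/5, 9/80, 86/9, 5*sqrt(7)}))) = ProductSet({-3/5}, {-10/7, 9/80, 86/9})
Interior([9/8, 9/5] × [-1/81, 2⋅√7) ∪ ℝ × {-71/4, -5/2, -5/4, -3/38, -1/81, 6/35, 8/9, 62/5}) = (9/8, 9/5) × (-1/81, 2⋅√7)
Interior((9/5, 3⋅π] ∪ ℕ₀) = ({2, 3, …, 9} \ ℕ₀ \ (9/5, 3⋅π)) ∪ ((9/5, 3⋅π) \ ℕ₀ \ (9/5, 3⋅π)) ∪ (ℕ₀ \ ({9/5, 3⋅π} ∪ (ℕ₀ \ (9/5, 3⋅π)))) ∪ ({2, 3, …, 9} \ ({9/5, 3⋅π} ∪ (ℕ₀ \ (9/5, 3⋅π))))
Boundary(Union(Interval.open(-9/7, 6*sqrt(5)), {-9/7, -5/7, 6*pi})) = {-9/7, 6*sqrt(5), 6*pi}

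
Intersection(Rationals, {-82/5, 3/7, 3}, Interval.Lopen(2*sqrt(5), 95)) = EmptySet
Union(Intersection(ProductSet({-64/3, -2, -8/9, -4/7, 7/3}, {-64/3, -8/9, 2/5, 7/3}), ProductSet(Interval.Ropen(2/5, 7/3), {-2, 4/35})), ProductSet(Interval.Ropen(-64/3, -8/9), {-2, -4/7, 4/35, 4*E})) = ProductSet(Interval.Ropen(-64/3, -8/9), {-2, -4/7, 4/35, 4*E})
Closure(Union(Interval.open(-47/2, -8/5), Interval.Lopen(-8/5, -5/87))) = Interval(-47/2, -5/87)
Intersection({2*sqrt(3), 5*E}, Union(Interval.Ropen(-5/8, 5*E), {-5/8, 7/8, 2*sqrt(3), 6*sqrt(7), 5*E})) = {2*sqrt(3), 5*E}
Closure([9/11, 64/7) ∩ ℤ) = {1, 2, …, 9}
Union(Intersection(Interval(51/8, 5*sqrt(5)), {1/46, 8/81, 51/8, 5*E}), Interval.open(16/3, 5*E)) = Interval.open(16/3, 5*E)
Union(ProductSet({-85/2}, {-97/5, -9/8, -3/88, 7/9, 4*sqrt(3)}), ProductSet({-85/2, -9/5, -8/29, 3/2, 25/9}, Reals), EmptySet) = ProductSet({-85/2, -9/5, -8/29, 3/2, 25/9}, Reals)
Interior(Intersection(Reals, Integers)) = EmptySet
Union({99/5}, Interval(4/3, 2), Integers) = Union({99/5}, Integers, Interval(4/3, 2))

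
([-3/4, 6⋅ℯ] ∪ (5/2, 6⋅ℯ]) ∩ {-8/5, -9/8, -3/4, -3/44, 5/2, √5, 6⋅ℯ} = {-3/4, -3/44, 5/2, √5, 6⋅ℯ}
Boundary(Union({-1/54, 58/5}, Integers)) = Union({-1/54, 58/5}, Integers)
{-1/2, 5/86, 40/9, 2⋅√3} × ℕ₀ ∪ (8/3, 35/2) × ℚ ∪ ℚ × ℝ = (ℚ × ℝ) ∪ ((8/3, 35/2) × ℚ) ∪ ({-1/2, 5/86, 40/9, 2⋅√3} × ℕ₀)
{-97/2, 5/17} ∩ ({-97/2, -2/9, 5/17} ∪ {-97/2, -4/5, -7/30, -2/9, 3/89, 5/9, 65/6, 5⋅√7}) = {-97/2, 5/17}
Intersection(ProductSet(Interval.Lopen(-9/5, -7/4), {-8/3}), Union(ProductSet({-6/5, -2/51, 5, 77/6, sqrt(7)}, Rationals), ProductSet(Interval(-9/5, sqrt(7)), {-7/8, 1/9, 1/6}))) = EmptySet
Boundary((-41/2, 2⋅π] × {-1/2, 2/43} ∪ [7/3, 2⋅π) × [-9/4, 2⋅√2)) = (([-41/2, 7/3] ∪ {2⋅π}) × {-1/2, 2/43}) ∪ ({7/3, 2⋅π} × [-9/4, 2⋅√2]) ∪ ([7/3, 2⋅π] × {-9/4, 2⋅√2})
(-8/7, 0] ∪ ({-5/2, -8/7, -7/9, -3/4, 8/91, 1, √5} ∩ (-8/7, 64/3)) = (-8/7, 0] ∪ {8/91, 1, √5}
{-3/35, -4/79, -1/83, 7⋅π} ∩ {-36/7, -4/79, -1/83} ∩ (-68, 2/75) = {-4/79, -1/83}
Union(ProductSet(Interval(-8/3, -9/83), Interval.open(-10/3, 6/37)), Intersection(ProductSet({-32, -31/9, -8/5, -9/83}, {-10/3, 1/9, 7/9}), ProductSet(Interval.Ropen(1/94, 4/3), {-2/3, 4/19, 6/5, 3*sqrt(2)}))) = ProductSet(Interval(-8/3, -9/83), Interval.open(-10/3, 6/37))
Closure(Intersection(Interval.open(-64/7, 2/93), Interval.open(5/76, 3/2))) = EmptySet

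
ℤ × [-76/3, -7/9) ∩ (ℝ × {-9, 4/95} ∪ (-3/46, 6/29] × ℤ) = (ℤ × {-9}) ∪ ({0} × {-25, -24, …, -1})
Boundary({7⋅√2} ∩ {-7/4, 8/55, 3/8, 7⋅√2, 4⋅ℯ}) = {7⋅√2}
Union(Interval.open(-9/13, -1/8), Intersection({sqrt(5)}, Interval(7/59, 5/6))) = Interval.open(-9/13, -1/8)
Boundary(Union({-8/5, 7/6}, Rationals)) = Reals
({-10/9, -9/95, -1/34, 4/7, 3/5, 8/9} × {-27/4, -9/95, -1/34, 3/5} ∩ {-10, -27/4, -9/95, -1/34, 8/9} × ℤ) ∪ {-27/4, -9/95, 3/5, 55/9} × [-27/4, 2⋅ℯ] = {-27/4, -9/95, 3/5, 55/9} × [-27/4, 2⋅ℯ]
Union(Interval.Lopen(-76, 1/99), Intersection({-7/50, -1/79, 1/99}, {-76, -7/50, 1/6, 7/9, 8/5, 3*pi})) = Interval.Lopen(-76, 1/99)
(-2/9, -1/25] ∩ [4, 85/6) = ∅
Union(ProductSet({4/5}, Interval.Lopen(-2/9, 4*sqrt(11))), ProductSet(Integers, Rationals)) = Union(ProductSet({4/5}, Interval.Lopen(-2/9, 4*sqrt(11))), ProductSet(Integers, Rationals))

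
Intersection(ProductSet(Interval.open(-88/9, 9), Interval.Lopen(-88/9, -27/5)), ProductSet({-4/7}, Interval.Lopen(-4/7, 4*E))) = EmptySet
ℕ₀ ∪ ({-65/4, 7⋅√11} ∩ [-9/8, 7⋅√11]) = ℕ₀ ∪ {7⋅√11}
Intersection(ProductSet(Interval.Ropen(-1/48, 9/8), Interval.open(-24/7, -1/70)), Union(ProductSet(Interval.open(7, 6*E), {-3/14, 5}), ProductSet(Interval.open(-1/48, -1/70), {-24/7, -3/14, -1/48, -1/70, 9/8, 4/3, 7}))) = ProductSet(Interval.open(-1/48, -1/70), {-3/14, -1/48})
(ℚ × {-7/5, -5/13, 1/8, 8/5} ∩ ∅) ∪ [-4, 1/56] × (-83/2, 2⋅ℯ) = [-4, 1/56] × (-83/2, 2⋅ℯ)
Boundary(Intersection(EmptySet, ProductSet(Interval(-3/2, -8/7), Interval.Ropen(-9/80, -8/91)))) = EmptySet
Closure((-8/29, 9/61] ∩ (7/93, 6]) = [7/93, 9/61]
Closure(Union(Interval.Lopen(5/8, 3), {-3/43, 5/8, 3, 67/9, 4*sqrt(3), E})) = Union({-3/43, 67/9, 4*sqrt(3)}, Interval(5/8, 3))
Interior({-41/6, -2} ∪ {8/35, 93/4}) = ∅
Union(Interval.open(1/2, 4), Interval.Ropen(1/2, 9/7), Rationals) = Union(Interval(1/2, 4), Rationals)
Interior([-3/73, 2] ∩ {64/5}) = ∅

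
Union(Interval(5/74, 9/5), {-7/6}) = Union({-7/6}, Interval(5/74, 9/5))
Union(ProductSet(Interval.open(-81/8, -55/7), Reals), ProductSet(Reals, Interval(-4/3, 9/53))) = Union(ProductSet(Interval.open(-81/8, -55/7), Reals), ProductSet(Reals, Interval(-4/3, 9/53)))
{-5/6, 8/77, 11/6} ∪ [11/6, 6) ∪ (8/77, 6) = {-5/6} ∪ [8/77, 6)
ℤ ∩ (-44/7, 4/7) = {-6, -5, …, 0}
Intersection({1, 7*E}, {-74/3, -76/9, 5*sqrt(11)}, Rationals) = EmptySet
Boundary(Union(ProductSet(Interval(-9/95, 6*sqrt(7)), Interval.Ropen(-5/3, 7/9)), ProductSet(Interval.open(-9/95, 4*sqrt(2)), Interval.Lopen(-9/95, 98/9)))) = Union(ProductSet({-9/95}, Interval(-9/95, 98/9)), ProductSet({-9/95, 4*sqrt(2)}, Interval(7/9, 98/9)), ProductSet({-9/95, 6*sqrt(7)}, Interval(-5/3, 7/9)), ProductSet(Interval(-9/95, 4*sqrt(2)), {98/9}), ProductSet(Interval(-9/95, 6*sqrt(7)), {-5/3}), ProductSet(Union({-9/95}, Interval(4*sqrt(2), 6*sqrt(7))), {-5/3, 7/9}))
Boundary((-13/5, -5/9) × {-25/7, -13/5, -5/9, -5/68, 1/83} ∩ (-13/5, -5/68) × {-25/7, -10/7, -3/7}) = [-13/5, -5/9] × {-25/7}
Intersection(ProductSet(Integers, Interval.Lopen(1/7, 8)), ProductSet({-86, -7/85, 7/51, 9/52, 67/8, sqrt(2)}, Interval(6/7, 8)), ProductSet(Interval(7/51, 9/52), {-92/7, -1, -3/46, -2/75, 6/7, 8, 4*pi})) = EmptySet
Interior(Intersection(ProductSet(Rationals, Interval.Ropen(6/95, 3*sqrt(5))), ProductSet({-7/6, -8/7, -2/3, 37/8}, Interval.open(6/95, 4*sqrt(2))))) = EmptySet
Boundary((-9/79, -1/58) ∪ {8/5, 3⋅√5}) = {-9/79, -1/58, 8/5, 3⋅√5}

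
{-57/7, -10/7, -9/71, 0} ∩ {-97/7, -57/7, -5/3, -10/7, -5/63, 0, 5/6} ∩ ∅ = ∅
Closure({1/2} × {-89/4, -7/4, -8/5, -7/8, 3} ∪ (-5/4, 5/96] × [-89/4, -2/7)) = ({1/2} × {-89/4, -7/4, -8/5, -7/8, 3}) ∪ ({-5/4, 5/96} × [-89/4, -2/7]) ∪ ([-5/4, 5/96] × {-89/4, -2/7}) ∪ ((-5/4, 5/96] × [-89/4, -2/7))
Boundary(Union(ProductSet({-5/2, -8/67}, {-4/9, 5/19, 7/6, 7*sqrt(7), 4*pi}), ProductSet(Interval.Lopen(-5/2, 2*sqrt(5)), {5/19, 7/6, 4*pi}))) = Union(ProductSet({-5/2, -8/67}, {-4/9, 5/19, 7/6, 7*sqrt(7), 4*pi}), ProductSet(Interval(-5/2, 2*sqrt(5)), {5/19, 7/6, 4*pi}))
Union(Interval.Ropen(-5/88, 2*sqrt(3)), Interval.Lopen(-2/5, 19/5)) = Interval.Lopen(-2/5, 19/5)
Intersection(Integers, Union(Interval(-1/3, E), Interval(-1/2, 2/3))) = Range(0, 3, 1)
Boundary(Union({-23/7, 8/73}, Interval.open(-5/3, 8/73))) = {-23/7, -5/3, 8/73}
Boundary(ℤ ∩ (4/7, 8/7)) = {1}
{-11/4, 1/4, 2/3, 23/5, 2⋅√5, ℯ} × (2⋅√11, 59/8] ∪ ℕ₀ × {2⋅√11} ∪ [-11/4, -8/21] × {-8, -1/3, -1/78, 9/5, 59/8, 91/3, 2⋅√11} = (ℕ₀ × {2⋅√11}) ∪ ([-11/4, -8/21] × {-8, -1/3, -1/78, 9/5, 59/8, 91/3, 2⋅√11}) ∪ ({-11/4, 1/4, 2/3, 23/5, 2⋅√5, ℯ} × (2⋅√11, 59/8])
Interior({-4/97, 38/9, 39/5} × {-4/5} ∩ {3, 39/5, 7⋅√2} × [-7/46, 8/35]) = ∅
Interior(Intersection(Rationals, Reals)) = EmptySet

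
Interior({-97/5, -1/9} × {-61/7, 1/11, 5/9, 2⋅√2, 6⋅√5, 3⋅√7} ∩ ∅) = ∅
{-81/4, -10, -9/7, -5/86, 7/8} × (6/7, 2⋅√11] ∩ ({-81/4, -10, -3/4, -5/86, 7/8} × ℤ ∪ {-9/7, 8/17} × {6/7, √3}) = ({-9/7} × {√3}) ∪ ({-81/4, -10, -5/86, 7/8} × {1, 2, …, 6})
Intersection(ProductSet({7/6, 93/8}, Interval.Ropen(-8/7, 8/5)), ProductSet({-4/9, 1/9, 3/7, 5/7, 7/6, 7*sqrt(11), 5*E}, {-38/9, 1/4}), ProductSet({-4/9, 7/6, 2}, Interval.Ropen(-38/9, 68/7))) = ProductSet({7/6}, {1/4})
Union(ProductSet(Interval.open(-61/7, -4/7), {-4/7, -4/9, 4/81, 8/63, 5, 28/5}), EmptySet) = ProductSet(Interval.open(-61/7, -4/7), {-4/7, -4/9, 4/81, 8/63, 5, 28/5})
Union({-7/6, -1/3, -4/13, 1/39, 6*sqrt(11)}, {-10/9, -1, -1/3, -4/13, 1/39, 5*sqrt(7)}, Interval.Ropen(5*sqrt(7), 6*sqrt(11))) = Union({-7/6, -10/9, -1, -1/3, -4/13, 1/39}, Interval(5*sqrt(7), 6*sqrt(11)))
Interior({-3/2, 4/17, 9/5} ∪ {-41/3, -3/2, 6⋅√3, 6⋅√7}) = ∅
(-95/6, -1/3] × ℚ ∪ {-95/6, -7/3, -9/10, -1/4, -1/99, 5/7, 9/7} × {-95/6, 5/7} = ((-95/6, -1/3] × ℚ) ∪ ({-95/6, -7/3, -9/10, -1/4, -1/99, 5/7, 9/7} × {-95/6, 5/7})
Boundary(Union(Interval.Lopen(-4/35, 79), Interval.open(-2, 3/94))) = {-2, 79}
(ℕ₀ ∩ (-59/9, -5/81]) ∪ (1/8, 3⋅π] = (1/8, 3⋅π]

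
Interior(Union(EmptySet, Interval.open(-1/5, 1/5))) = Interval.open(-1/5, 1/5)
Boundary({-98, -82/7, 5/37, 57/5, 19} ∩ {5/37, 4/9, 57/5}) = {5/37, 57/5}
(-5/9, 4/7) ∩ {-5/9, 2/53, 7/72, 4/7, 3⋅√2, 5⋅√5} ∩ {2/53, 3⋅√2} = {2/53}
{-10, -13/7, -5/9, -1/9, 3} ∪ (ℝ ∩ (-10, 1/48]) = [-10, 1/48] ∪ {3}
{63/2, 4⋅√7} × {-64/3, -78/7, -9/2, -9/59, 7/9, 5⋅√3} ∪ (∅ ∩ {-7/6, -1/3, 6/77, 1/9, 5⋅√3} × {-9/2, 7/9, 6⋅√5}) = {63/2, 4⋅√7} × {-64/3, -78/7, -9/2, -9/59, 7/9, 5⋅√3}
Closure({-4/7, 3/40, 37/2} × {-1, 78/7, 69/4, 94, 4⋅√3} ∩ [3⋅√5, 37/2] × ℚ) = {37/2} × {-1, 78/7, 69/4, 94}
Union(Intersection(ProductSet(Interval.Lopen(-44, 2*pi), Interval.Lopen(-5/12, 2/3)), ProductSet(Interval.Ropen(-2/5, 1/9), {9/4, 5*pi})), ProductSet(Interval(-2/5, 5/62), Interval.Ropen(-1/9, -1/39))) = ProductSet(Interval(-2/5, 5/62), Interval.Ropen(-1/9, -1/39))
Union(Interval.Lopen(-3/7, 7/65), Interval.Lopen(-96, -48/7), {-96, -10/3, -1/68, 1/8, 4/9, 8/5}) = Union({-10/3, 1/8, 4/9, 8/5}, Interval(-96, -48/7), Interval.Lopen(-3/7, 7/65))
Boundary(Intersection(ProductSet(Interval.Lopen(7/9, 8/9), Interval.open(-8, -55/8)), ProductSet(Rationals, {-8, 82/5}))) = EmptySet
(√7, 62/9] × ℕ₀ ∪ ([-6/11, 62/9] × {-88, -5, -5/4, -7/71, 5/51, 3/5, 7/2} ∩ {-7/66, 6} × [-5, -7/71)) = ({-7/66, 6} × {-5, -5/4}) ∪ ((√7, 62/9] × ℕ₀)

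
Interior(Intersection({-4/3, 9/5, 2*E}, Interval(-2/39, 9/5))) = EmptySet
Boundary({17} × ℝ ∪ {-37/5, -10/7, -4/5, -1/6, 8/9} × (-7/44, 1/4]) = ({17} × ℝ) ∪ ({-37/5, -10/7, -4/5, -1/6, 8/9} × [-7/44, 1/4])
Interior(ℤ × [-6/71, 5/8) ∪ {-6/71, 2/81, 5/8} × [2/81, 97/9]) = ∅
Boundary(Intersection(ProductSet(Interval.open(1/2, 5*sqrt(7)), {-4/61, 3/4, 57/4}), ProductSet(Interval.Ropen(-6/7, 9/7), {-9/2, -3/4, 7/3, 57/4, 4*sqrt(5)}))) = ProductSet(Interval(1/2, 9/7), {57/4})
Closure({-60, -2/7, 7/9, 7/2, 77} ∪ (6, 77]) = {-60, -2/7, 7/9, 7/2} ∪ [6, 77]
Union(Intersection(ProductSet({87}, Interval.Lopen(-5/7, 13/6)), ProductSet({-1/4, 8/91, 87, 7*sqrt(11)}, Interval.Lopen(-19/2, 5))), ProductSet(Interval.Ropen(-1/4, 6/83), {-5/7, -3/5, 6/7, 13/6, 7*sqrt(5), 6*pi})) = Union(ProductSet({87}, Interval.Lopen(-5/7, 13/6)), ProductSet(Interval.Ropen(-1/4, 6/83), {-5/7, -3/5, 6/7, 13/6, 7*sqrt(5), 6*pi}))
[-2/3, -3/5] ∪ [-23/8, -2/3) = [-23/8, -3/5]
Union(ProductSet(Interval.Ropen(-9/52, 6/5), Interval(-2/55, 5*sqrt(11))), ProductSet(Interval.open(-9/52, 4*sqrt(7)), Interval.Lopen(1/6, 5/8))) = Union(ProductSet(Interval.Ropen(-9/52, 6/5), Interval(-2/55, 5*sqrt(11))), ProductSet(Interval.open(-9/52, 4*sqrt(7)), Interval.Lopen(1/6, 5/8)))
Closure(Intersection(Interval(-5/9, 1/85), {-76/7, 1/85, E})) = {1/85}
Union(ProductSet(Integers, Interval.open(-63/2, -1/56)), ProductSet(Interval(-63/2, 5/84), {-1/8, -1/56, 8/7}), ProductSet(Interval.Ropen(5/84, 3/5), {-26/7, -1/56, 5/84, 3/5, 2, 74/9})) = Union(ProductSet(Integers, Interval.open(-63/2, -1/56)), ProductSet(Interval(-63/2, 5/84), {-1/8, -1/56, 8/7}), ProductSet(Interval.Ropen(5/84, 3/5), {-26/7, -1/56, 5/84, 3/5, 2, 74/9}))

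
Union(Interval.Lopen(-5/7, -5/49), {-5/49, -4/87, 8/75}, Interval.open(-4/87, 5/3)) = Union(Interval.Lopen(-5/7, -5/49), Interval.Ropen(-4/87, 5/3))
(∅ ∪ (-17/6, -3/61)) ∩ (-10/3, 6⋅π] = (-17/6, -3/61)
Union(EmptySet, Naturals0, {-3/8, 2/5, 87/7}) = Union({-3/8, 2/5, 87/7}, Naturals0)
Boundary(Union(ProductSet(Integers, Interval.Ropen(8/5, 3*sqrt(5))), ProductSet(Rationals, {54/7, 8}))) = Union(ProductSet(Integers, Interval(8/5, 3*sqrt(5))), ProductSet(Reals, {54/7, 8}))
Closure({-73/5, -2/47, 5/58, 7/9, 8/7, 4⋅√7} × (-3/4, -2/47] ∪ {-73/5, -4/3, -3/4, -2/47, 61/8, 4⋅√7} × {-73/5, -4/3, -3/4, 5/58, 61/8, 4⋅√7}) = ({-73/5, -2/47, 5/58, 7/9, 8/7, 4⋅√7} × [-3/4, -2/47]) ∪ ({-73/5, -4/3, -3/4, -2/47, 61/8, 4⋅√7} × {-73/5, -4/3, -3/4, 5/58, 61/8, 4⋅√7})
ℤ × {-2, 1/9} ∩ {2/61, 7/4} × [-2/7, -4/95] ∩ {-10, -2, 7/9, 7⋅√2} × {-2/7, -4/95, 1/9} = ∅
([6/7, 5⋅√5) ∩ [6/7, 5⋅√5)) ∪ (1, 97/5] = [6/7, 97/5]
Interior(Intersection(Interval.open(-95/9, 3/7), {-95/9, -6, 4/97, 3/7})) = EmptySet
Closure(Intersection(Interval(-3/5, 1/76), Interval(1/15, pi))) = EmptySet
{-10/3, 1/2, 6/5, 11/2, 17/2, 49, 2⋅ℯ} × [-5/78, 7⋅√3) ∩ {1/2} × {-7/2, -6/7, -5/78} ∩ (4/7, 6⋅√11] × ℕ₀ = ∅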